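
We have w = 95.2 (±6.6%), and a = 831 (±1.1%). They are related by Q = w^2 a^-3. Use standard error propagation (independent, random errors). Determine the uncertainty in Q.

2.15e-06

Each factor contributes (exponent × relative error)² to (δQ/Q)²:
  (2·δw/w)² = (2×0.0660)² = 0.0174;  (-3·δa/a)² = (-3×0.0110)² = 0.00109
δQ/Q = √(0.0185) = 0.136
Q = 1.58e-05, so δQ = 0.136 × 1.58e-05 = 2.15e-06.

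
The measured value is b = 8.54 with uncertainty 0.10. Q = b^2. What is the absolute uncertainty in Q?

1.71

Relative error in a monomial: (δQ/Q)² = Σ (nᵢ · δxᵢ/xᵢ)².
  (2·δb/b)² = (2×0.0117)² = 0.000548
δQ/Q = √(0.000548) = 0.0234
Q = 72.9, so δQ = 0.0234 × 72.9 = 1.71.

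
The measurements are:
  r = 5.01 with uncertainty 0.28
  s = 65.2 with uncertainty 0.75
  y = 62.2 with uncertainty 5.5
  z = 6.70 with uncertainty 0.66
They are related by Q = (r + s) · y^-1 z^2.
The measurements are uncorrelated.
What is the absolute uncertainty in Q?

Let u = r + s = 70.2. δu = √(δr² + δs²) = √(0.0784 + 0.562) = 0.801, so δu/u = 0.0114.
Q is then a monomial in u, y, z:
δQ/Q = √((δu/u)² + (-1·δy/y)² + (2·δz/z)²) = √(0.000130 + 0.00782 + 0.0388) = 0.216
Q = 50.7, so δQ = 0.216 × 50.7 = 11.0.

11.0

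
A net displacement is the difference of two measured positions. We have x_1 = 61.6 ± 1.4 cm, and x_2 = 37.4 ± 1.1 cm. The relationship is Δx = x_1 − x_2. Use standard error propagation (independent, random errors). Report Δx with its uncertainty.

24.2 ± 1.78 cm

Absolute uncertainties add in quadrature for a linear combination:
  (δx_1)² = 1.96;  (δx_2)² = 1.21
δΔx = √(3.17) = 1.78 cm
Δx = 24.2 cm.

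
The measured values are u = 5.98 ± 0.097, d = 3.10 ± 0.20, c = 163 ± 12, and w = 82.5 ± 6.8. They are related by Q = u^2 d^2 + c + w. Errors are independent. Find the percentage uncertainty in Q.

8.11%

Let p = u^2·d^2 = 344. δp/p = √((2·δu/u)² + (2·δd/d)²) = √(0.00105 + 0.0166) = 0.133, so δp = 45.7.
Q = p + c + w: δQ = √(δp² + δc² + δw²) = √(2090 + 144 + 46.2) = 47.8
Q = 589, so δQ/Q = 47.8/589 = 0.0811.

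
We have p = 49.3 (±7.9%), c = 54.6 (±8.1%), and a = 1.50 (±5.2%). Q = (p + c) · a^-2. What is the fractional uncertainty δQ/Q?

Let u = p + c = 104. δu = √(δp² + δc²) = √(15.2 + 19.6) = 5.89, so δu/u = 0.0567.
Q is then a monomial in u, a:
δQ/Q = √((δu/u)² + (-2·δa/a)²) = √(0.00322 + 0.0108) = 0.118

0.118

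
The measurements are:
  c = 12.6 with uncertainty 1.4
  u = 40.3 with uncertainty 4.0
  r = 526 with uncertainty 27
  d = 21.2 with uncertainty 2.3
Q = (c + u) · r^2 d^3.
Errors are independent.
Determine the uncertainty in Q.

Let w = c + u = 52.9. δw = √(δc² + δu²) = √(1.96 + 16.0) = 4.24, so δw/w = 0.0801.
Q is then a monomial in w, r, d:
δQ/Q = √((δw/w)² + (2·δr/r)² + (3·δd/d)²) = √(0.00642 + 0.0105 + 0.106) = 0.351
Q = 1.39e+11, so δQ = 0.351 × 1.39e+11 = 4.89e+10.

4.89e+10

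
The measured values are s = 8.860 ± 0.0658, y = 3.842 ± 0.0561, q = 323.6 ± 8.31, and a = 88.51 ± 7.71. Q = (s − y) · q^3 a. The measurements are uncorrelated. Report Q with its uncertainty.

(1.505 ± 0.177) × 10^10

Let u = s − y = 5.018. δu = √(δs² + δy²) = √(0.00433 + 0.00315) = 0.0865, so δu/u = 0.0172.
Q is then a monomial in u, q, a:
δQ/Q = √((δu/u)² + (3·δq/q)² + (1·δa/a)²) = √(0.000297 + 0.00594 + 0.00759) = 0.118
Q = 1.505e+10, so δQ = 0.118 × 1.505e+10 = 1.77e+09.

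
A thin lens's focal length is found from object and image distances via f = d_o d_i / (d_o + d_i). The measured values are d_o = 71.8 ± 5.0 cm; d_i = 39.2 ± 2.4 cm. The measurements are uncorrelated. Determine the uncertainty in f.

∂f/∂d_o = (d_i/(d_o+d_i))² = 0.125;  ∂f/∂d_i = (d_o/(d_o+d_i))² = 0.418
δf = √((∂f/∂d_o · δd_o)² + (∂f/∂d_i · δd_i)²) = √(0.389 + 1.01) = 1.18 cm

1.18 cm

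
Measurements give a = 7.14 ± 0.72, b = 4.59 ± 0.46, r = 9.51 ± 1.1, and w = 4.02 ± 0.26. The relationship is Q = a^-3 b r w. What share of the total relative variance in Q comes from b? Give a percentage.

(δQ/Q)² = (-3·δa/a)² + (1·δb/b)² + (1·δr/r)² + (1·δw/w)²
  a term: (-3×0.101)² = 0.0915
  b term: (1×0.100)² = 0.0100
  r term: (1×0.116)² = 0.0134
  w term: (1×0.0647)² = 0.00418
Total = 0.119. Share from b = 0.0100/0.119 = 0.0843.

8.43%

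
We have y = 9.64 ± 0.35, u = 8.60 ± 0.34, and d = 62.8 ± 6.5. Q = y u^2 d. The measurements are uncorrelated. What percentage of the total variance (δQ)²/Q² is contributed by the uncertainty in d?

(δQ/Q)² = (1·δy/y)² + (2·δu/u)² + (1·δd/d)²
  y term: (1×0.0363)² = 0.00132
  u term: (2×0.0395)² = 0.00625
  d term: (1×0.104)² = 0.0107
Total = 0.0183. Share from d = 0.0107/0.0183 = 0.586.

58.6%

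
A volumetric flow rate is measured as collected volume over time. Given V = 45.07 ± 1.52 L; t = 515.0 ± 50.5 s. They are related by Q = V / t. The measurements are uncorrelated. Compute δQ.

For a monomial Q ∝ V, t^-1, fractional errors add in quadrature:
  (1·δV/V)² = (1×0.0337)² = 0.00114;  (-1·δt/t)² = (-1×0.0981)² = 0.00962
δQ/Q = √(0.0108) = 0.104
Q = 0.08751 L/s, so δQ = 0.104 × 0.08751 = 0.00907 L/s.

0.00907 L/s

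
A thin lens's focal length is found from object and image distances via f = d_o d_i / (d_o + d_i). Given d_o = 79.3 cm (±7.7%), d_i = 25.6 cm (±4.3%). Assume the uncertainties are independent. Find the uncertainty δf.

0.727 cm

∂f/∂d_o = (d_i/(d_o+d_i))² = 0.0596;  ∂f/∂d_i = (d_o/(d_o+d_i))² = 0.571
δf = √((∂f/∂d_o · δd_o)² + (∂f/∂d_i · δd_i)²) = √(0.132 + 0.396) = 0.727 cm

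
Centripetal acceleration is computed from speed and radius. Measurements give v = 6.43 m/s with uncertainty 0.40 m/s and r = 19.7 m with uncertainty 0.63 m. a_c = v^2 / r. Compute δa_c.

0.270 m/s^2

For a monomial a_c ∝ v^2, r^-1, fractional errors add in quadrature:
  (2·δv/v)² = (2×0.0622)² = 0.0155;  (-1·δr/r)² = (-1×0.0320)² = 0.00102
δa_c/a_c = √(0.0165) = 0.128
a_c = 2.10 m/s^2, so δa_c = 0.128 × 2.10 = 0.270 m/s^2.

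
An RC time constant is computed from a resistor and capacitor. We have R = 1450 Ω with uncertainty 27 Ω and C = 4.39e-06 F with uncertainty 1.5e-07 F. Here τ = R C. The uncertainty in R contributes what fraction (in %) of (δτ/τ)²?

22.9%

(δτ/τ)² = (1·δR/R)² + (1·δC/C)²
  R term: (1×0.0186)² = 0.000347
  C term: (1×0.0342)² = 0.00117
Total = 0.00151. Share from R = 0.000347/0.00151 = 0.229.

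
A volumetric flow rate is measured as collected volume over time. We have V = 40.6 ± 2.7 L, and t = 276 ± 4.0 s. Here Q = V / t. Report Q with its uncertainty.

Relative error in a monomial: (δQ/Q)² = Σ (nᵢ · δxᵢ/xᵢ)².
  (1·δV/V)² = (1×0.0665)² = 0.00442;  (-1·δt/t)² = (-1×0.0145)² = 0.000210
δQ/Q = √(0.00463) = 0.0681
Q = 0.147 L/s, so δQ = 0.0681 × 0.147 = 0.0100 L/s.

0.147 ± 0.0100 L/s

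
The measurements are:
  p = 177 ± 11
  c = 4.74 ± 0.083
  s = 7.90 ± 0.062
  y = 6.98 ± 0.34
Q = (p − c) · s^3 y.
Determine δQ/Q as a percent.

8.37%

Let u = p − c = 172. δu = √(δp² + δc²) = √(121 + 0.00689) = 11.0, so δu/u = 0.0639.
Q is then a monomial in u, s, y:
δQ/Q = √((δu/u)² + (3·δs/s)² + (1·δy/y)²) = √(0.00408 + 0.000554 + 0.00237) = 0.0837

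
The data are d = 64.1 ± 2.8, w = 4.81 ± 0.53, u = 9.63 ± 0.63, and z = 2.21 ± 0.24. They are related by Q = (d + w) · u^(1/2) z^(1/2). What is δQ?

Let h = d + w = 68.9. δh = √(δd² + δw²) = √(7.84 + 0.281) = 2.85, so δh/h = 0.0414.
Q is then a monomial in h, u, z:
δQ/Q = √((δh/h)² + (½·δu/u)² + (½·δz/z)²) = √(0.00171 + 0.00107 + 0.00295) = 0.0757
Q = 318, so δQ = 0.0757 × 318 = 24.1.

24.1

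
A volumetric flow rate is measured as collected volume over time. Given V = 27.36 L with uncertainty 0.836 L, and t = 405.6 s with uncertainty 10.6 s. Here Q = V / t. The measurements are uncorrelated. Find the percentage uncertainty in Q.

For a monomial Q ∝ V, t^-1, fractional errors add in quadrature:
  (1·δV/V)² = (1×0.0306)² = 0.000934;  (-1·δt/t)² = (-1×0.0261)² = 0.000683
δQ/Q = √(0.00162) = 0.0402

4.02%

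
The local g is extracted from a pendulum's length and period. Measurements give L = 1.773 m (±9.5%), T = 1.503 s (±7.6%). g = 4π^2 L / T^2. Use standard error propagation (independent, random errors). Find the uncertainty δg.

5.55 m/s^2

Relative error in a monomial: (δg/g)² = Σ (nᵢ · δxᵢ/xᵢ)².
  (1·δL/L)² = (1×0.0950)² = 0.00903;  (-2·δT/T)² = (-2×0.0760)² = 0.0231
δg/g = √(0.0321) = 0.179
g = 30.98 m/s^2, so δg = 0.179 × 30.98 = 5.55 m/s^2.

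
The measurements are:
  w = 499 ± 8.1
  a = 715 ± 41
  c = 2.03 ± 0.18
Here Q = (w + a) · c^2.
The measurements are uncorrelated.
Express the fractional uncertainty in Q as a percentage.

Let u = w + a = 1210. δu = √(δw² + δa²) = √(65.6 + 1680) = 41.8, so δu/u = 0.0344.
Q is then a monomial in u, c:
δQ/Q = √((δu/u)² + (2·δc/c)²) = √(0.00119 + 0.0314) = 0.181

18.1%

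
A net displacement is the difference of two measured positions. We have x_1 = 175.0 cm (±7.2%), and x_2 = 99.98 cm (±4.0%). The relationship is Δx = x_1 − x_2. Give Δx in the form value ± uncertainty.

Δx is a linear combination, so absolute uncertainties add in quadrature:
  (δx_1)² = 159;  (δx_2)² = 16.0
δΔx = √(175) = 13.2 cm
Δx = 75.02 cm.

75.02 ± 13.2 cm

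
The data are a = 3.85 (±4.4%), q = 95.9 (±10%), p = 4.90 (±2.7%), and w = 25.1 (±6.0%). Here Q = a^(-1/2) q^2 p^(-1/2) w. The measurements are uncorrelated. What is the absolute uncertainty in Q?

Q is a product of powers, so relative uncertainties combine in quadrature:
  (−½·δa/a)² = (-0.5×0.0440)² = 0.000484;  (2·δq/q)² = (2×0.100)² = 0.0400;  (−½·δp/p)² = (-0.5×0.0270)² = 0.000182;  (1·δw/w)² = (1×0.0600)² = 0.00360
δQ/Q = √(0.0443) = 0.210
Q = 53100, so δQ = 0.210 × 53100 = 11200.

11200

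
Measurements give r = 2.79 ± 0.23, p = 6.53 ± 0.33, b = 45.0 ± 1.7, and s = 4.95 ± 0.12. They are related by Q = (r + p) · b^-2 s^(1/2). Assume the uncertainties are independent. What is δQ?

0.000900

Let u = r + p = 9.32. δu = √(δr² + δp²) = √(0.0529 + 0.109) = 0.402, so δu/u = 0.0432.
Q is then a monomial in u, b, s:
δQ/Q = √((δu/u)² + (-2·δb/b)² + (½·δs/s)²) = √(0.00186 + 0.00571 + 0.000147) = 0.0879
Q = 0.0102, so δQ = 0.0879 × 0.0102 = 0.000900.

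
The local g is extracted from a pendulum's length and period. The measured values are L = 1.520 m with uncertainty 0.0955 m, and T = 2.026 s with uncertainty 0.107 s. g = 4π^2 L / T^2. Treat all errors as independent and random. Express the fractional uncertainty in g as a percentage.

g is a product of powers, so relative uncertainties combine in quadrature:
  (1·δL/L)² = (1×0.0628)² = 0.00395;  (-2·δT/T)² = (-2×0.0528)² = 0.0112
δg/g = √(0.0151) = 0.123

12.3%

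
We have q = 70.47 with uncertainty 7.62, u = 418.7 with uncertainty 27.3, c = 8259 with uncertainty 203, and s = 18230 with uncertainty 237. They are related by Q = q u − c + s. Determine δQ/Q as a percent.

9.47%

Let p = q·u = 29510. δp/p = √((1·δq/q)² + (1·δu/u)²) = √(0.0117 + 0.00425) = 0.126, so δp = 3730.
Q = p − c + s: δQ = √(δp² + δc² + δs²) = √(1.39e+07 + 41200 + 56200) = 3740
Q = 39480, so δQ/Q = 3740/39480 = 0.0947.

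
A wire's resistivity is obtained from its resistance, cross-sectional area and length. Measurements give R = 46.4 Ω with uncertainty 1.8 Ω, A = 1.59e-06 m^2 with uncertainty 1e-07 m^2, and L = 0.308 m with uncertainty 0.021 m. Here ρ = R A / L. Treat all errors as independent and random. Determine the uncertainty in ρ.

2.41e-05 Ω·m

Each factor contributes (exponent × relative error)² to (δρ/ρ)²:
  (1·δR/R)² = (1×0.0388)² = 0.00150;  (1·δA/A)² = (1×0.0629)² = 0.00396;  (-1·δL/L)² = (-1×0.0682)² = 0.00465
δρ/ρ = √(0.0101) = 0.101
ρ = 0.000240 Ω·m, so δρ = 0.101 × 0.000240 = 2.41e-05 Ω·m.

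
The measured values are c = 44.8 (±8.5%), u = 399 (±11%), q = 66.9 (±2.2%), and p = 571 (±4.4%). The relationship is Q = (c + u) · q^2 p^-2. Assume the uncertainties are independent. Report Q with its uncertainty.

Let w = c + u = 444. δw = √(δc² + δu²) = √(14.5 + 1930) = 44.1, so δw/w = 0.0993.
Q is then a monomial in w, q, p:
δQ/Q = √((δw/w)² + (2·δq/q)² + (-2·δp/p)²) = √(0.00985 + 0.00194 + 0.00774) = 0.140
Q = 6.09, so δQ = 0.140 × 6.09 = 0.851.

6.09 ± 0.851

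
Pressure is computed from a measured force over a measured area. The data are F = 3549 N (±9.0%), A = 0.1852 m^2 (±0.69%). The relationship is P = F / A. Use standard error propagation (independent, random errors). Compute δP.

1730 Pa

For a monomial P ∝ F, A^-1, fractional errors add in quadrature:
  (1·δF/F)² = (1×0.0900)² = 0.00810;  (-1·δA/A)² = (-1×0.00690)² = 4.76e-05
δP/P = √(0.00815) = 0.0903
P = 19160 Pa, so δP = 0.0903 × 19160 = 1730 Pa.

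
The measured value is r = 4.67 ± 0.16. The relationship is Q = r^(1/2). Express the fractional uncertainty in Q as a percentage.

1.71%

Q ∝ r^(1/2), so δQ/Q = |½| · δr/r = 0.5 × 0.0343 = 0.0171.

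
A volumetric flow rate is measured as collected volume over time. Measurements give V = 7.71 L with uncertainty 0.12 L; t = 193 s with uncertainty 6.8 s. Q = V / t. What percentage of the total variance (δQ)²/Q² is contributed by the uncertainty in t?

83.7%

(δQ/Q)² = (1·δV/V)² + (-1·δt/t)²
  V term: (1×0.0156)² = 0.000242
  t term: (-1×0.0352)² = 0.00124
Total = 0.00148. Share from t = 0.00124/0.00148 = 0.837.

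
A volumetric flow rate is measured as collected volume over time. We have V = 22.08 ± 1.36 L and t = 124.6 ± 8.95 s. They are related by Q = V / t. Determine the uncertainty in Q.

Q is a product of powers, so relative uncertainties combine in quadrature:
  (1·δV/V)² = (1×0.0616)² = 0.00379;  (-1·δt/t)² = (-1×0.0718)² = 0.00516
δQ/Q = √(0.00895) = 0.0946
Q = 0.1772 L/s, so δQ = 0.0946 × 0.1772 = 0.0168 L/s.

0.0168 L/s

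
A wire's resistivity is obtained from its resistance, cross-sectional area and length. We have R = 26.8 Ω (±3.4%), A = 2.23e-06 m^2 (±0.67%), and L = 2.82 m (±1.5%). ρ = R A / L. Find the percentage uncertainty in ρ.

Since ρ is a product/quotient, work with relative uncertainties:
  (1·δR/R)² = (1×0.0340)² = 0.00116;  (1·δA/A)² = (1×0.00670)² = 4.49e-05;  (-1·δL/L)² = (-1×0.0150)² = 0.000225
δρ/ρ = √(0.00143) = 0.0378

3.78%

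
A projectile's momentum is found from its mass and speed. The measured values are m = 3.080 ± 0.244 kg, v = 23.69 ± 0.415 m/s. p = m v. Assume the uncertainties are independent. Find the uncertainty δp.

Each factor contributes (exponent × relative error)² to (δp/p)²:
  (1·δm/m)² = (1×0.0792)² = 0.00628;  (1·δv/v)² = (1×0.0175)² = 0.000307
δp/p = √(0.00658) = 0.0811
p = 72.97 kg·m/s, so δp = 0.0811 × 72.97 = 5.92 kg·m/s.

5.92 kg·m/s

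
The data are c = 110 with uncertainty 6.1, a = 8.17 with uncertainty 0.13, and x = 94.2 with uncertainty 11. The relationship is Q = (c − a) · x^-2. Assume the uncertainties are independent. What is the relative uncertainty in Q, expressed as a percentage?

Let u = c − a = 102. δu = √(δc² + δa²) = √(37.2 + 0.0169) = 6.10, so δu/u = 0.0599.
Q is then a monomial in u, x:
δQ/Q = √((δu/u)² + (-2·δx/x)²) = √(0.00359 + 0.0545) = 0.241

24.1%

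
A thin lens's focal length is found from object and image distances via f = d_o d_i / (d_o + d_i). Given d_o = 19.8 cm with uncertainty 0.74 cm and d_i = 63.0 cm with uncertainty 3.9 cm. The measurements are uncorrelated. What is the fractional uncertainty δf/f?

∂f/∂d_o = (d_i/(d_o+d_i))² = 0.579;  ∂f/∂d_i = (d_o/(d_o+d_i))² = 0.0572
δf = √((∂f/∂d_o · δd_o)² + (∂f/∂d_i · δd_i)²) = √(0.184 + 0.0497) = 0.483 cm
f = 15.1 cm, so δf/f = 0.483/15.1 = 0.0321.

0.0321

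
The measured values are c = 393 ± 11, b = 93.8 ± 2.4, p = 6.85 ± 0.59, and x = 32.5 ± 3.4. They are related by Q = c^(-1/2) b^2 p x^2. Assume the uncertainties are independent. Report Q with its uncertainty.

Since Q is a product/quotient, work with relative uncertainties:
  (−½·δc/c)² = (-0.5×0.0280)² = 0.000196;  (2·δb/b)² = (2×0.0256)² = 0.00262;  (1·δp/p)² = (1×0.0861)² = 0.00742;  (2·δx/x)² = (2×0.105)² = 0.0438
δQ/Q = √(0.0540) = 0.232
Q = 3.21e+06, so δQ = 0.232 × 3.21e+06 = 7.46e+05.

(3.21 ± 0.746) × 10^6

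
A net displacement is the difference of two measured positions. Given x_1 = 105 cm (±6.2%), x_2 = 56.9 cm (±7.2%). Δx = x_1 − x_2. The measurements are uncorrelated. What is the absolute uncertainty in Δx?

Each term contributes (cᵢ δxᵢ)² to (δΔx)²:
  (δx_1)² = 42.4;  (δx_2)² = 16.8
δΔx = √(59.2) = 7.69 cm

7.69 cm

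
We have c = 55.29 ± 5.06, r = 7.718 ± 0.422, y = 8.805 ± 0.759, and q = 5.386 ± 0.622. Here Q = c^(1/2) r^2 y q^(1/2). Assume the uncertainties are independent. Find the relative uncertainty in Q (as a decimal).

0.158

Q is a product of powers, so relative uncertainties combine in quadrature:
  (½·δc/c)² = (0.5×0.0915)² = 0.00209;  (2·δr/r)² = (2×0.0547)² = 0.0120;  (1·δy/y)² = (1×0.0862)² = 0.00743;  (½·δq/q)² = (0.5×0.115)² = 0.00333
δQ/Q = √(0.0248) = 0.158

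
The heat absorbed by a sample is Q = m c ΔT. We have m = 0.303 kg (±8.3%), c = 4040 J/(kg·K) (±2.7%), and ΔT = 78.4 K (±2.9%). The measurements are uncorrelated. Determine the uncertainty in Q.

8830 J

Q is a product of powers, so relative uncertainties combine in quadrature:
  (1·δm/m)² = (1×0.0830)² = 0.00689;  (1·δc/c)² = (1×0.0270)² = 0.000729;  (1·δΔT/ΔT)² = (1×0.0290)² = 0.000841
δQ/Q = √(0.00846) = 0.0920
Q = 96000 J, so δQ = 0.0920 × 96000 = 8830 J.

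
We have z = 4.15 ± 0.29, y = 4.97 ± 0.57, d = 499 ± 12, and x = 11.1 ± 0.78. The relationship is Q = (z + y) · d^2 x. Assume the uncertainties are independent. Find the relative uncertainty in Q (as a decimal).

0.110

Let u = z + y = 9.12. δu = √(δz² + δy²) = √(0.0841 + 0.325) = 0.640, so δu/u = 0.0701.
Q is then a monomial in u, d, x:
δQ/Q = √((δu/u)² + (2·δd/d)² + (1·δx/x)²) = √(0.00492 + 0.00231 + 0.00494) = 0.110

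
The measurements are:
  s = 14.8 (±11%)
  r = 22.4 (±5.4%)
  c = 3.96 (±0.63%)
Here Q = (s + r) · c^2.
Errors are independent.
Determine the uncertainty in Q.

32.6

Let u = s + r = 37.2. δu = √(δs² + δr²) = √(2.65 + 1.46) = 2.03, so δu/u = 0.0545.
Q is then a monomial in u, c:
δQ/Q = √((δu/u)² + (2·δc/c)²) = √(0.00297 + 0.000159) = 0.0560
Q = 583, so δQ = 0.0560 × 583 = 32.6.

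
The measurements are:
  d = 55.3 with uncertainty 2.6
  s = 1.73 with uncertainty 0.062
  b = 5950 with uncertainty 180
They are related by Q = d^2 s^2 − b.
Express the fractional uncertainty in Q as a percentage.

34.3%

Let p = d^2·s^2 = 9150. δp/p = √((2·δd/d)² + (2·δs/s)²) = √(0.00884 + 0.00514) = 0.118, so δp = 1080.
Q = p − b: δQ = √(δp² + δb²) = √(1.17e+06 + 32400) = 1100
Q = 3200, so δQ/Q = 1100/3200 = 0.343.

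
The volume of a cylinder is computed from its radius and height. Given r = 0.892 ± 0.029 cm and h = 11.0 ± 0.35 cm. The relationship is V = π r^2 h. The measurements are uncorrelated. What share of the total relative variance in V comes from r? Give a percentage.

80.7%

(δV/V)² = (2·δr/r)² + (1·δh/h)²
  r term: (2×0.0325)² = 0.00423
  h term: (1×0.0318)² = 0.00101
Total = 0.00524. Share from r = 0.00423/0.00524 = 0.807.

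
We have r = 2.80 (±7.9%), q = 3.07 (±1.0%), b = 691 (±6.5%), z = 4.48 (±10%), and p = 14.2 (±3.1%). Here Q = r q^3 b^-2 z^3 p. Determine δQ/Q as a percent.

Each factor contributes (exponent × relative error)² to (δQ/Q)²:
  (1·δr/r)² = (1×0.0790)² = 0.00624;  (3·δq/q)² = (3×0.0100)² = 0.000900;  (-2·δb/b)² = (-2×0.0650)² = 0.0169;  (3·δz/z)² = (3×0.100)² = 0.0900;  (1·δp/p)² = (1×0.0310)² = 0.000961
δQ/Q = √(0.115) = 0.339

33.9%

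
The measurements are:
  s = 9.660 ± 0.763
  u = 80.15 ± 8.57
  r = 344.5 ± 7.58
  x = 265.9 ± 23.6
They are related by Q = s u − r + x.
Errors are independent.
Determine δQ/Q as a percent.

15.2%

Let p = s·u = 774.2. δp/p = √((1·δs/s)² + (1·δu/u)²) = √(0.00624 + 0.0114) = 0.133, so δp = 103.
Q = p − r + x: δQ = √(δp² + δr² + δx²) = √(10600 + 57.5 + 557) = 106
Q = 695.6, so δQ/Q = 106/695.6 = 0.152.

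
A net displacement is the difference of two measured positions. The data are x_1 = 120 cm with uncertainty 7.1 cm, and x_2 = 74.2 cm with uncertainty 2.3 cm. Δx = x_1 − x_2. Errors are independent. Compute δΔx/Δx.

For a sum/difference, combine absolute errors in quadrature:
  (δx_1)² = 50.4;  (δx_2)² = 5.29
δΔx = √(55.7) = 7.46 cm
Δx = 45.8 cm, so δΔx/Δx = 7.46/45.8 = 0.163.

0.163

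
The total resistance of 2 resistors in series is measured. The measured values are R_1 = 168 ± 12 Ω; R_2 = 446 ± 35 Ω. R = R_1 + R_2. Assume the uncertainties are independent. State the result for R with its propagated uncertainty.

614 ± 37.0 Ω

For a sum/difference, combine absolute errors in quadrature:
  (δR_1)² = 144;  (δR_2)² = 1220
δR = √(1370) = 37.0 Ω
R = 614 Ω.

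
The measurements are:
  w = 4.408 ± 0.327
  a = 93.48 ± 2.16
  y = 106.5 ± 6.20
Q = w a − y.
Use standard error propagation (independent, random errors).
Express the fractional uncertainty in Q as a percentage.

10.7%

Let p = w·a = 412.1. δp/p = √((1·δw/w)² + (1·δa/a)²) = √(0.00550 + 0.000534) = 0.0777, so δp = 32.0.
Q = p − y: δQ = √(δp² + δy²) = √(1030 + 38.4) = 32.6
Q = 305.6, so δQ/Q = 32.6/305.6 = 0.107.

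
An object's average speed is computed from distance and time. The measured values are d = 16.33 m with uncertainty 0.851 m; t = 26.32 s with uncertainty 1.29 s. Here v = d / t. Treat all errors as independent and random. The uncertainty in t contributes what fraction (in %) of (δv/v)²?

46.9%

(δv/v)² = (1·δd/d)² + (-1·δt/t)²
  d term: (1×0.0521)² = 0.00272
  t term: (-1×0.0490)² = 0.00240
Total = 0.00512. Share from t = 0.00240/0.00512 = 0.469.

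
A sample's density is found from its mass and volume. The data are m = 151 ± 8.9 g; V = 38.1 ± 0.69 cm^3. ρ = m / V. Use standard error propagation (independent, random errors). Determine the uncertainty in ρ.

ρ is a product of powers, so relative uncertainties combine in quadrature:
  (1·δm/m)² = (1×0.0589)² = 0.00347;  (-1·δV/V)² = (-1×0.0181)² = 0.000328
δρ/ρ = √(0.00380) = 0.0617
ρ = 3.96 g/cm^3, so δρ = 0.0617 × 3.96 = 0.244 g/cm^3.

0.244 g/cm^3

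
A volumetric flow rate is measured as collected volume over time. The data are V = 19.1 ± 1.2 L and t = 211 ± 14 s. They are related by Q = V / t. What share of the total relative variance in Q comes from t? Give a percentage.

(δQ/Q)² = (1·δV/V)² + (-1·δt/t)²
  V term: (1×0.0628)² = 0.00395
  t term: (-1×0.0664)² = 0.00440
Total = 0.00835. Share from t = 0.00440/0.00835 = 0.527.

52.7%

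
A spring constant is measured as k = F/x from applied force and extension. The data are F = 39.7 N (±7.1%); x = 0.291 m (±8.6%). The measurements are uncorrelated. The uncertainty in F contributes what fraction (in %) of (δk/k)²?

(δk/k)² = (1·δF/F)² + (-1·δx/x)²
  F term: (1×0.0710)² = 0.00504
  x term: (-1×0.0860)² = 0.00740
Total = 0.0124. Share from F = 0.00504/0.0124 = 0.405.

40.5%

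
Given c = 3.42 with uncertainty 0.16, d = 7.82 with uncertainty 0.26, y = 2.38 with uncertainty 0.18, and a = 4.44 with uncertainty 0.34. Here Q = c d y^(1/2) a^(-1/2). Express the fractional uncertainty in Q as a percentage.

7.87%

For a monomial Q ∝ c, d, y^(1/2), a^(-1/2), fractional errors add in quadrature:
  (1·δc/c)² = (1×0.0468)² = 0.00219;  (1·δd/d)² = (1×0.0332)² = 0.00111;  (½·δy/y)² = (0.5×0.0756)² = 0.00143;  (−½·δa/a)² = (-0.5×0.0766)² = 0.00147
δQ/Q = √(0.00619) = 0.0787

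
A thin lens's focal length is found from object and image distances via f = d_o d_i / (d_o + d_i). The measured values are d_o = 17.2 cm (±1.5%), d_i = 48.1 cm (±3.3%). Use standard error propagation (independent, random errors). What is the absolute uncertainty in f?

∂f/∂d_o = (d_i/(d_o+d_i))² = 0.543;  ∂f/∂d_i = (d_o/(d_o+d_i))² = 0.0694
δf = √((∂f/∂d_o · δd_o)² + (∂f/∂d_i · δd_i)²) = √(0.0196 + 0.0121) = 0.178 cm

0.178 cm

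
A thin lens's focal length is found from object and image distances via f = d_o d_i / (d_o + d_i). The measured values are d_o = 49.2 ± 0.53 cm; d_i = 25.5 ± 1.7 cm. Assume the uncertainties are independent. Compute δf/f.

0.0441

∂f/∂d_o = (d_i/(d_o+d_i))² = 0.117;  ∂f/∂d_i = (d_o/(d_o+d_i))² = 0.434
δf = √((∂f/∂d_o · δd_o)² + (∂f/∂d_i · δd_i)²) = √(0.00381 + 0.544) = 0.740 cm
f = 16.8 cm, so δf/f = 0.740/16.8 = 0.0441.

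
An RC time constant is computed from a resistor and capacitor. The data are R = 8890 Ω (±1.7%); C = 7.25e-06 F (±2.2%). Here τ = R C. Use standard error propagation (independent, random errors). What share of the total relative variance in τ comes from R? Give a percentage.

(δτ/τ)² = (1·δR/R)² + (1·δC/C)²
  R term: (1×0.0170)² = 0.000289
  C term: (1×0.0220)² = 0.000484
Total = 0.000773. Share from R = 0.000289/0.000773 = 0.374.

37.4%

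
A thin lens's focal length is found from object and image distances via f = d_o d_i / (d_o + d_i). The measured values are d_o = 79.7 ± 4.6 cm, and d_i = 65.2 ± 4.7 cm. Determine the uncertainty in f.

∂f/∂d_o = (d_i/(d_o+d_i))² = 0.202;  ∂f/∂d_i = (d_o/(d_o+d_i))² = 0.303
δf = √((∂f/∂d_o · δd_o)² + (∂f/∂d_i · δd_i)²) = √(0.867 + 2.02) = 1.70 cm

1.70 cm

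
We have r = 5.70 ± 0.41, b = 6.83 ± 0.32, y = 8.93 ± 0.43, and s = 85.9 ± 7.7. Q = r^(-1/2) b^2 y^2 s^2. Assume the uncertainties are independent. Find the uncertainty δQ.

2.61e+06

For a monomial Q ∝ r^(-1/2), b^2, y^2, s^2, fractional errors add in quadrature:
  (−½·δr/r)² = (-0.5×0.0719)² = 0.00129;  (2·δb/b)² = (2×0.0469)² = 0.00878;  (2·δy/y)² = (2×0.0482)² = 0.00927;  (2·δs/s)² = (2×0.0896)² = 0.0321
δQ/Q = √(0.0515) = 0.227
Q = 1.15e+07, so δQ = 0.227 × 1.15e+07 = 2.61e+06.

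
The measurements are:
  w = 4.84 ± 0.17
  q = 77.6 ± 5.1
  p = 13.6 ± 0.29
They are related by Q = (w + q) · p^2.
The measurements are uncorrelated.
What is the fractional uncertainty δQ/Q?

Let u = w + q = 82.4. δu = √(δw² + δq²) = √(0.0289 + 26.0) = 5.10, so δu/u = 0.0619.
Q is then a monomial in u, p:
δQ/Q = √((δu/u)² + (2·δp/p)²) = √(0.00383 + 0.00182) = 0.0752

0.0752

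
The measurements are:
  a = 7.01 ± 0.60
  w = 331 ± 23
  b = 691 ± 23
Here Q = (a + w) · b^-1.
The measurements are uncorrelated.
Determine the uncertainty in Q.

0.0371

Let u = a + w = 338. δu = √(δa² + δw²) = √(0.360 + 529) = 23.0, so δu/u = 0.0681.
Q is then a monomial in u, b:
δQ/Q = √((δu/u)² + (-1·δb/b)²) = √(0.00463 + 0.00111) = 0.0758
Q = 0.489, so δQ = 0.0758 × 0.489 = 0.0371.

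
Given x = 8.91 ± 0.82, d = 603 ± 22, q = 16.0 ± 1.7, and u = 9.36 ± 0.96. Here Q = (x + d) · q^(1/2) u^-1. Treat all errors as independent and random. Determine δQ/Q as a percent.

Let w = x + d = 612. δw = √(δx² + δd²) = √(0.672 + 484) = 22.0, so δw/w = 0.0360.
Q is then a monomial in w, q, u:
δQ/Q = √((δw/w)² + (½·δq/q)² + (-1·δu/u)²) = √(0.00129 + 0.00282 + 0.0105) = 0.121

12.1%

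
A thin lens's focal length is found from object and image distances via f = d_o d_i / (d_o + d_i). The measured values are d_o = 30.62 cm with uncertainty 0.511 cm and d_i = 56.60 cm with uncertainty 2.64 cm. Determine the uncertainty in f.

0.390 cm

∂f/∂d_o = (d_i/(d_o+d_i))² = 0.421;  ∂f/∂d_i = (d_o/(d_o+d_i))² = 0.123
δf = √((∂f/∂d_o · δd_o)² + (∂f/∂d_i · δd_i)²) = √(0.0463 + 0.106) = 0.390 cm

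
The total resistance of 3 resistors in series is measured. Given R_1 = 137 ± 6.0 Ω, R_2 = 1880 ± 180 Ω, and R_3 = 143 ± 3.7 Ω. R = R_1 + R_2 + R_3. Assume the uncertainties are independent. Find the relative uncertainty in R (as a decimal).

Sums and differences: (δR)² = Σ (cᵢ δxᵢ)².
  (δR_1)² = 36.0;  (δR_2)² = 32400;  (δR_3)² = 13.7
δR = √(32400) = 180 Ω
R = 2160 Ω, so δR/R = 180/2160 = 0.0834.

0.0834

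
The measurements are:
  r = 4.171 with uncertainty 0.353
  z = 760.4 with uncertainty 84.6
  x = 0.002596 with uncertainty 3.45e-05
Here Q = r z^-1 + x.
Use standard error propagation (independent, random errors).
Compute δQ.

Let p = r·z^-1 = 0.005485. δp/p = √((1·δr/r)² + (-1·δz/z)²) = √(0.00716 + 0.0124) = 0.140, so δp = 0.000767.
Q = p + x: δQ = √(δp² + δx²) = √(5.88e-07 + 1.19e-09) = 0.000768

0.000768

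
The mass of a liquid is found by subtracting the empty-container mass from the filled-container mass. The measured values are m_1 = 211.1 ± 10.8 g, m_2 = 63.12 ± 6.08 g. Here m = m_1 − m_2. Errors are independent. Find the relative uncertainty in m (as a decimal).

0.0838

Sums and differences: (δm)² = Σ (cᵢ δxᵢ)².
  (δm_1)² = 117;  (δm_2)² = 37.0
δm = √(154) = 12.4 g
m = 148.0 g, so δm/m = 12.4/148.0 = 0.0838.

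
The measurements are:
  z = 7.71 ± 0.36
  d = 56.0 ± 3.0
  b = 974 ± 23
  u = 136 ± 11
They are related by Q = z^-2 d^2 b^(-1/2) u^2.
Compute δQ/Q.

Q is a product of powers, so relative uncertainties combine in quadrature:
  (-2·δz/z)² = (-2×0.0467)² = 0.00872;  (2·δd/d)² = (2×0.0536)² = 0.0115;  (−½·δb/b)² = (-0.5×0.0236)² = 0.000139;  (2·δu/u)² = (2×0.0809)² = 0.0262
δQ/Q = √(0.0465) = 0.216

0.216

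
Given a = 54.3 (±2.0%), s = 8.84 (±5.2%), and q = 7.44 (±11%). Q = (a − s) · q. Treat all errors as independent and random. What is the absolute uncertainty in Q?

Let u = a − s = 45.5. δu = √(δa² + δs²) = √(1.18 + 0.211) = 1.18, so δu/u = 0.0259.
Q is then a monomial in u, q:
δQ/Q = √((δu/u)² + (1·δq/q)²) = √(0.000673 + 0.0121) = 0.113
Q = 338, so δQ = 0.113 × 338 = 38.2.

38.2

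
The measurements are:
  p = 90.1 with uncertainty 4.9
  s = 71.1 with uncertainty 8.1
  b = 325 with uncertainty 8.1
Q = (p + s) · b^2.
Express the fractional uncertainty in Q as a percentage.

7.70%

Let u = p + s = 161. δu = √(δp² + δs²) = √(24.0 + 65.6) = 9.47, so δu/u = 0.0587.
Q is then a monomial in u, b:
δQ/Q = √((δu/u)² + (2·δb/b)²) = √(0.00345 + 0.00248) = 0.0770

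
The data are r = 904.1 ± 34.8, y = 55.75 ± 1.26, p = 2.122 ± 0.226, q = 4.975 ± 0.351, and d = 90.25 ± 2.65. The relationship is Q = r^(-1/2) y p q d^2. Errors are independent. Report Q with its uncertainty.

Products/powers → add relative errors in quadrature, weighted by exponent:
  (−½·δr/r)² = (-0.5×0.0385)² = 0.000370;  (1·δy/y)² = (1×0.0226)² = 0.000511;  (1·δp/p)² = (1×0.107)² = 0.0113;  (1·δq/q)² = (1×0.0706)² = 0.00498;  (2·δd/d)² = (2×0.0294)² = 0.00345
δQ/Q = √(0.0207) = 0.144
Q = 159400, so δQ = 0.144 × 159400 = 22900.

159400 ± 22900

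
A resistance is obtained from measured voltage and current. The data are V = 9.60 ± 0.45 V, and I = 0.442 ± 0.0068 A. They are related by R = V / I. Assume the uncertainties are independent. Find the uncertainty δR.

1.07 Ω

Products/powers → add relative errors in quadrature, weighted by exponent:
  (1·δV/V)² = (1×0.0469)² = 0.00220;  (-1·δI/I)² = (-1×0.0154)² = 0.000237
δR/R = √(0.00243) = 0.0493
R = 21.7 Ω, so δR = 0.0493 × 21.7 = 1.07 Ω.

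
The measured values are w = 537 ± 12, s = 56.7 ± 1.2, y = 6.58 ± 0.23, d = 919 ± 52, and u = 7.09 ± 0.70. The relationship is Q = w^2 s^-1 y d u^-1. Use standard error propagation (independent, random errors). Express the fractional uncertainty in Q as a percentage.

Relative error in a monomial: (δQ/Q)² = Σ (nᵢ · δxᵢ/xᵢ)².
  (2·δw/w)² = (2×0.0223)² = 0.00200;  (-1·δs/s)² = (-1×0.0212)² = 0.000448;  (1·δy/y)² = (1×0.0350)² = 0.00122;  (1·δd/d)² = (1×0.0566)² = 0.00320;  (-1·δu/u)² = (-1×0.0987)² = 0.00975
δQ/Q = √(0.0166) = 0.129

12.9%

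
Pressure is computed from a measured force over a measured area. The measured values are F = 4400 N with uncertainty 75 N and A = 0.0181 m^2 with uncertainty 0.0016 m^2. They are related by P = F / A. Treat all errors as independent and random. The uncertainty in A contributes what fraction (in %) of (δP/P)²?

96.4%

(δP/P)² = (1·δF/F)² + (-1·δA/A)²
  F term: (1×0.0170)² = 0.000291
  A term: (-1×0.0884)² = 0.00781
Total = 0.00810. Share from A = 0.00781/0.00810 = 0.964.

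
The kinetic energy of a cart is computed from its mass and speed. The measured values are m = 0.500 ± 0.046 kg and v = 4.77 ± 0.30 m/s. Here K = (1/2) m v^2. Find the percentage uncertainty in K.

15.6%

Products/powers → add relative errors in quadrature, weighted by exponent:
  (1·δm/m)² = (1×0.0920)² = 0.00846;  (2·δv/v)² = (2×0.0629)² = 0.0158
δK/K = √(0.0243) = 0.156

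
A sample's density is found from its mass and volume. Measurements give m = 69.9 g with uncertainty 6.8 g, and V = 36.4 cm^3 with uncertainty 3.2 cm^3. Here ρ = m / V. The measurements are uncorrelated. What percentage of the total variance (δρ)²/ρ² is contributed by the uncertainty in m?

55.0%

(δρ/ρ)² = (1·δm/m)² + (-1·δV/V)²
  m term: (1×0.0973)² = 0.00946
  V term: (-1×0.0879)² = 0.00773
Total = 0.0172. Share from m = 0.00946/0.0172 = 0.550.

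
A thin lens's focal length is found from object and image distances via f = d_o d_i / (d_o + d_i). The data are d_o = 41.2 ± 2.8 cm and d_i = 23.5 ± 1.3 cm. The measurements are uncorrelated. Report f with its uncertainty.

15.0 ± 0.644 cm

∂f/∂d_o = (d_i/(d_o+d_i))² = 0.132;  ∂f/∂d_i = (d_o/(d_o+d_i))² = 0.405
δf = √((∂f/∂d_o · δd_o)² + (∂f/∂d_i · δd_i)²) = √(0.136 + 0.278) = 0.644 cm
f = 15.0 cm.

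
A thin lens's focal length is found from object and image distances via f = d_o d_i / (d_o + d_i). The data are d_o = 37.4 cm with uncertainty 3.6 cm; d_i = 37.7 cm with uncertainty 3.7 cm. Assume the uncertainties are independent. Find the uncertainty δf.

∂f/∂d_o = (d_i/(d_o+d_i))² = 0.252;  ∂f/∂d_i = (d_o/(d_o+d_i))² = 0.248
δf = √((∂f/∂d_o · δd_o)² + (∂f/∂d_i · δd_i)²) = √(0.823 + 0.842) = 1.29 cm

1.29 cm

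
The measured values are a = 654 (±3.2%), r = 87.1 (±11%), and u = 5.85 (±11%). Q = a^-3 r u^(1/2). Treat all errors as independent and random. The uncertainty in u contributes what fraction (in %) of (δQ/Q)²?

12.4%

(δQ/Q)² = (-3·δa/a)² + (1·δr/r)² + (½·δu/u)²
  a term: (-3×0.0320)² = 0.00922
  r term: (1×0.110)² = 0.0121
  u term: (0.5×0.110)² = 0.00302
Total = 0.0243. Share from u = 0.00302/0.0243 = 0.124.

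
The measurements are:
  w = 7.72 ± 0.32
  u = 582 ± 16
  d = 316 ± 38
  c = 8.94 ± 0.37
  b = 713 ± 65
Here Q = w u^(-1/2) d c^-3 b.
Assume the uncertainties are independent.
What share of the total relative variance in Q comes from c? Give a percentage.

(δQ/Q)² = (1·δw/w)² + (−½·δu/u)² + (1·δd/d)² + (-3·δc/c)² + (1·δb/b)²
  w term: (1×0.0415)² = 0.00172
  u term: (-0.5×0.0275)² = 0.000189
  d term: (1×0.120)² = 0.0145
  c term: (-3×0.0414)² = 0.0154
  b term: (1×0.0912)² = 0.00831
Total = 0.0401. Share from c = 0.0154/0.0401 = 0.384.

38.4%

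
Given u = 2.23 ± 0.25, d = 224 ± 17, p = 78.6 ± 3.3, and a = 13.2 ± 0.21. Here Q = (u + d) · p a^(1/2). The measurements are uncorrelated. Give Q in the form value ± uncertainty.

Let w = u + d = 226. δw = √(δu² + δd²) = √(0.0625 + 289) = 17.0, so δw/w = 0.0752.
Q is then a monomial in w, p, a:
δQ/Q = √((δw/w)² + (1·δp/p)² + (½·δa/a)²) = √(0.00565 + 0.00176 + 6.33e-05) = 0.0865
Q = 64600, so δQ = 0.0865 × 64600 = 5590.

64600 ± 5590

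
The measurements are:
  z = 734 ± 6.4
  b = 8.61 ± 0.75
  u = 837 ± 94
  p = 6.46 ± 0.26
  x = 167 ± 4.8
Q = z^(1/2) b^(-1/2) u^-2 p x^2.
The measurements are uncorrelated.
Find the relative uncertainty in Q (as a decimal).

Since Q is a product/quotient, work with relative uncertainties:
  (½·δz/z)² = (0.5×0.00872)² = 1.9e-05;  (−½·δb/b)² = (-0.5×0.0871)² = 0.00190;  (-2·δu/u)² = (-2×0.112)² = 0.0505;  (1·δp/p)² = (1×0.0402)² = 0.00162;  (2·δx/x)² = (2×0.0287)² = 0.00330
δQ/Q = √(0.0573) = 0.239

0.239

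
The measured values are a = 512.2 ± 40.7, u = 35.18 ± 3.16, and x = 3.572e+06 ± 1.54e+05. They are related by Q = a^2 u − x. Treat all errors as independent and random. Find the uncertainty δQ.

1.69e+06

Let p = a^2·u = 9.229e+06. δp/p = √((2·δa/a)² + (1·δu/u)²) = √(0.0253 + 0.00807) = 0.183, so δp = 1.68e+06.
Q = p − x: δQ = √(δp² + δx²) = √(2.84e+12 + 2.37e+10) = 1.69e+06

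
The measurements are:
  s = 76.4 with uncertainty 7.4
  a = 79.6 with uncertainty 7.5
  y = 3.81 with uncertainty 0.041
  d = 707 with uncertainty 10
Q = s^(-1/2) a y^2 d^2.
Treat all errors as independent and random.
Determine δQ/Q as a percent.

11.2%

Each factor contributes (exponent × relative error)² to (δQ/Q)²:
  (−½·δs/s)² = (-0.5×0.0969)² = 0.00235;  (1·δa/a)² = (1×0.0942)² = 0.00888;  (2·δy/y)² = (2×0.0108)² = 0.000463;  (2·δd/d)² = (2×0.0141)² = 0.000800
δQ/Q = √(0.0125) = 0.112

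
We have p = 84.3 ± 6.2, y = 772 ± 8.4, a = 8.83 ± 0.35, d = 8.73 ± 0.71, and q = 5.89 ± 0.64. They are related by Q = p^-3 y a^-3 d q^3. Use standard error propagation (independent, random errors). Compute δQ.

0.00140

Since Q is a product/quotient, work with relative uncertainties:
  (-3·δp/p)² = (-3×0.0735)² = 0.0487;  (1·δy/y)² = (1×0.0109)² = 0.000118;  (-3·δa/a)² = (-3×0.0396)² = 0.0141;  (1·δd/d)² = (1×0.0813)² = 0.00661;  (3·δq/q)² = (3×0.109)² = 0.106
δQ/Q = √(0.176) = 0.419
Q = 0.00334, so δQ = 0.419 × 0.00334 = 0.00140.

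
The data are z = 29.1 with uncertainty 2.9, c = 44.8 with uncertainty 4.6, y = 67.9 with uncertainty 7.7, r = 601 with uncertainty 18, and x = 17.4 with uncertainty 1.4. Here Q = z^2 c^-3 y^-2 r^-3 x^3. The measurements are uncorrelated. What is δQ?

2.49e-11

Each factor contributes (exponent × relative error)² to (δQ/Q)²:
  (2·δz/z)² = (2×0.0997)² = 0.0397;  (-3·δc/c)² = (-3×0.103)² = 0.0949;  (-2·δy/y)² = (-2×0.113)² = 0.0514;  (-3·δr/r)² = (-3×0.0300)² = 0.00807;  (3·δx/x)² = (3×0.0805)² = 0.0583
δQ/Q = √(0.252) = 0.502
Q = 4.96e-11, so δQ = 0.502 × 4.96e-11 = 2.49e-11.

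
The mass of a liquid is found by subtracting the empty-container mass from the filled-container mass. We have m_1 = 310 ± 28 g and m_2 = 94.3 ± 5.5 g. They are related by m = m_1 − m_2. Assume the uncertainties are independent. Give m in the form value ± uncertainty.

216 ± 28.5 g

Sums and differences: (δm)² = Σ (cᵢ δxᵢ)².
  (δm_1)² = 784;  (δm_2)² = 30.2
δm = √(814) = 28.5 g
m = 216 g.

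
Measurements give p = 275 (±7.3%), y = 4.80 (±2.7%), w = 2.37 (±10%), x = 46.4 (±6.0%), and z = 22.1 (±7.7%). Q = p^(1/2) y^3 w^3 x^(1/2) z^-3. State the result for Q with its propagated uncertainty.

Each factor contributes (exponent × relative error)² to (δQ/Q)²:
  (½·δp/p)² = (0.5×0.0730)² = 0.00133;  (3·δy/y)² = (3×0.0270)² = 0.00656;  (3·δw/w)² = (3×0.100)² = 0.0900;  (½·δx/x)² = (0.5×0.0600)² = 0.000900;  (-3·δz/z)² = (-3×0.0770)² = 0.0534
δQ/Q = √(0.152) = 0.390
Q = 15.4, so δQ = 0.390 × 15.4 = 6.01.

15.4 ± 6.01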